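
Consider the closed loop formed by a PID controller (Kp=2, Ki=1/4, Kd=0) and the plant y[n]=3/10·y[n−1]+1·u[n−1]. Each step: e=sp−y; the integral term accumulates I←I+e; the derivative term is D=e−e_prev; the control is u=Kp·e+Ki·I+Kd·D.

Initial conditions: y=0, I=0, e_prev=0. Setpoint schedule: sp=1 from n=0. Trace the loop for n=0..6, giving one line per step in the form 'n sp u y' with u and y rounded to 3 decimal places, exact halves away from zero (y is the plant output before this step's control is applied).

(exact arithmetic carried between steps; '≈' marks a value shown rounded to 6 d.p. or computed from one; I and e_prev carry over from the previous line; the table rounds u and y to 3 d.p., halves away from zero)
n=0: y=0, sp=1, e=sp−y=1; I=1, D=e−e_prev=1; u=2·1+1/4·1+0·1=2.25; next y=3/10·0+1·2.25=2.25
n=1: y=2.25, sp=1, e=sp−y=-1.25; I=-0.25, D=e−e_prev=-2.25; u=2·(-1.25)+1/4·(-0.25)+0·(-2.25)=-2.5625; next y=3/10·2.25+1·(-2.5625)=-1.8875
n=2: y=-1.8875, sp=1, e=sp−y=2.8875; I=2.6375, D=e−e_prev=4.1375; u=2·2.8875+1/4·2.6375+0·4.1375=6.434375; next y=3/10·(-1.8875)+1·6.434375=5.868125
n=3: y=5.868125, sp=1, e=sp−y=-4.868125; I=-2.230625, D=e−e_prev=-7.755625; u=2·(-4.868125)+1/4·(-2.230625)+0·(-7.755625)≈-10.293906; next y=3/10·5.868125+1·(-10.293906)≈-8.533469
n=4: y≈-8.533469, sp=1, e=sp−y≈9.533469; I≈7.302844, D=e−e_prev≈14.401594; u=2·9.533469+1/4·7.302844+0·14.401594≈20.892648; next y=3/10·(-8.533469)+1·20.892648≈18.332608
n=5: y≈18.332608, sp=1, e=sp−y≈-17.332608; I≈-10.029764, D=e−e_prev≈-26.866077; u=2·(-17.332608)+1/4·(-10.029764)+0·(-26.866077)≈-37.172657; next y=3/10·18.332608+1·(-37.172657)≈-31.672874
n=6: y≈-31.672874, sp=1, e=sp−y≈32.672874; I≈22.643110, D=e−e_prev≈50.005482; u=2·32.672874+1/4·22.643110+0·50.005482≈71.006526; next y=3/10·(-31.672874)+1·71.006526≈61.504664

0 1 2.250 0.000
1 1 -2.563 2.250
2 1 6.434 -1.888
3 1 -10.294 5.868
4 1 20.893 -8.533
5 1 -37.173 18.333
6 1 71.007 -31.673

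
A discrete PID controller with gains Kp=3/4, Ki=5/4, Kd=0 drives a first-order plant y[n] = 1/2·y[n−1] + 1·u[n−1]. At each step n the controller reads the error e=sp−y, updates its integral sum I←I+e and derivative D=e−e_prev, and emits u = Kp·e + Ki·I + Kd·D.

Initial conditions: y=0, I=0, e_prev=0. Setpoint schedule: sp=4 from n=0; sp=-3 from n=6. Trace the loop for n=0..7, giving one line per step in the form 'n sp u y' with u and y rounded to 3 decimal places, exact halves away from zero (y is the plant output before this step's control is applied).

0 4 8.000 0.000
1 4 -3.000 8.000
2 4 6.000 1.000
3 4 -1.250 6.500
4 4 4.625 2.000
5 4 -0.125 5.625
6 -3 -10.281 2.688
7 -3 5.859 -8.938

(exact arithmetic carried between steps; '≈' marks a value shown rounded to 6 d.p. or computed from one; I and e_prev carry over from the previous line; the table rounds u and y to 3 d.p., halves away from zero)
n=0: y=0, sp=4, e=sp−y=4; I=4, D=e−e_prev=4; u=3/4·4+5/4·4+0·4=8; next y=1/2·0+1·8=8
n=1: y=8, sp=4, e=sp−y=-4; I=0, D=e−e_prev=-8; u=3/4·(-4)+5/4·0+0·(-8)=-3; next y=1/2·8+1·(-3)=1
n=2: y=1, sp=4, e=sp−y=3; I=3, D=e−e_prev=7; u=3/4·3+5/4·3+0·7=6; next y=1/2·1+1·6=6.5
n=3: y=6.5, sp=4, e=sp−y=-2.5; I=0.5, D=e−e_prev=-5.5; u=3/4·(-2.5)+5/4·0.5+0·(-5.5)=-1.25; next y=1/2·6.5+1·(-1.25)=2
n=4: y=2, sp=4, e=sp−y=2; I=2.5, D=e−e_prev=4.5; u=3/4·2+5/4·2.5+0·4.5=4.625; next y=1/2·2+1·4.625=5.625
n=5: y=5.625, sp=4, e=sp−y=-1.625; I=0.875, D=e−e_prev=-3.625; u=3/4·(-1.625)+5/4·0.875+0·(-3.625)=-0.125; next y=1/2·5.625+1·(-0.125)=2.6875
n=6: y=2.6875, sp=-3, e=sp−y=-5.6875; I=-4.8125, D=e−e_prev=-4.0625; u=3/4·(-5.6875)+5/4·(-4.8125)+0·(-4.0625)=-10.28125; next y=1/2·2.6875+1·(-10.28125)=-8.9375
n=7: y=-8.9375, sp=-3, e=sp−y=5.9375; I=1.125, D=e−e_prev=11.625; u=3/4·5.9375+5/4·1.125+0·11.625=5.859375; next y=1/2·(-8.9375)+1·5.859375=1.390625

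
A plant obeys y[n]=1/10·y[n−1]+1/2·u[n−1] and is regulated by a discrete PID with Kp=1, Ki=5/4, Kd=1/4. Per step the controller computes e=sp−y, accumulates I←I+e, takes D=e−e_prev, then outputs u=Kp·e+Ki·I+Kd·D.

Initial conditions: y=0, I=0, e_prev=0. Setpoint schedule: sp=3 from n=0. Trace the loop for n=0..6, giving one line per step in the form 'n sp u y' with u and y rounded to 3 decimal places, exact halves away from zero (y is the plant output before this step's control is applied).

0 3 7.500 0.000
1 3 1.125 3.750
2 3 8.156 0.938
3 3 1.945 4.172
4 3 8.244 1.390
5 3 2.383 4.261
6 3 8.133 1.618

(exact arithmetic carried between steps; '≈' marks a value shown rounded to 6 d.p. or computed from one; I and e_prev carry over from the previous line; the table rounds u and y to 3 d.p., halves away from zero)
n=0: y=0, sp=3, e=sp−y=3; I=3, D=e−e_prev=3; u=1·3+5/4·3+1/4·3=7.5; next y=1/10·0+1/2·7.5=3.75
n=1: y=3.75, sp=3, e=sp−y=-0.75; I=2.25, D=e−e_prev=-3.75; u=1·(-0.75)+5/4·2.25+1/4·(-3.75)=1.125; next y=1/10·3.75+1/2·1.125=0.9375
n=2: y=0.9375, sp=3, e=sp−y=2.0625; I=4.3125, D=e−e_prev=2.8125; u=1·2.0625+5/4·4.3125+1/4·2.8125=8.15625; next y=1/10·0.9375+1/2·8.15625=4.171875
n=3: y=4.171875, sp=3, e=sp−y=-1.171875; I=3.140625, D=e−e_prev=-3.234375; u=1·(-1.171875)+5/4·3.140625+1/4·(-3.234375)≈1.945313; next y=1/10·4.171875+1/2·1.945313≈1.389844
n=4: y≈1.389844, sp=3, e=sp−y≈1.610156; I≈4.750781, D=e−e_prev≈2.782031; u=1·1.610156+5/4·4.750781+1/4·2.782031≈8.244141; next y=1/10·1.389844+1/2·8.244141≈4.261055
n=5: y≈4.261055, sp=3, e=sp−y≈-1.261055; I≈3.489727, D=e−e_prev≈-2.871211; u=1·(-1.261055)+5/4·3.489727+1/4·(-2.871211)≈2.383301; next y=1/10·4.261055+1/2·2.383301≈1.617756
n=6: y≈1.617756, sp=3, e=sp−y≈1.382244; I≈4.871971, D=e−e_prev≈2.643299; u=1·1.382244+5/4·4.871971+1/4·2.643299≈8.133032; next y=1/10·1.617756+1/2·8.133032≈4.228292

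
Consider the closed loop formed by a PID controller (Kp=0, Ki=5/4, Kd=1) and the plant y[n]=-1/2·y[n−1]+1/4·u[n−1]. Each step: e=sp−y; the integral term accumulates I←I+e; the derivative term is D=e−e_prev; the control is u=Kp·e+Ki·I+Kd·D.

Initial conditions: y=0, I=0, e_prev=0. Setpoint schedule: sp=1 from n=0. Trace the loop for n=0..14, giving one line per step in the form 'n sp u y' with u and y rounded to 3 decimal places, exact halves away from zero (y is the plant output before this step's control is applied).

0 1 2.250 0.000
1 1 1.234 0.563
2 1 3.548 0.027
3 1 2.325 0.873
4 1 4.969 0.145
5 1 3.003 1.170
6 1 6.075 0.166
7 1 3.256 1.436
8 1 6.996 0.096
9 1 3.175 1.701
10 1 7.859 -0.057
11 1 2.810 1.993
12 1 8.764 -0.294
13 1 2.172 2.338
14 1 9.801 -0.626

(exact arithmetic carried between steps; '≈' marks a value shown rounded to 6 d.p. or computed from one; I and e_prev carry over from the previous line; the table rounds u and y to 3 d.p., halves away from zero)
n=0: y=0, sp=1, e=sp−y=1; I=1, D=e−e_prev=1; u=0·1+5/4·1+1·1=2.25; next y=-1/2·0+1/4·2.25=0.5625
n=1: y=0.5625, sp=1, e=sp−y=0.4375; I=1.4375, D=e−e_prev=-0.5625; u=0·0.4375+5/4·1.4375+1·(-0.5625)=1.234375; next y=-1/2·0.5625+1/4·1.234375≈0.027344
n=2: y≈0.027344, sp=1, e=sp−y≈0.972656; I≈2.410156, D=e−e_prev≈0.535156; u=0·0.972656+5/4·2.410156+1·0.535156≈3.547852; next y=-1/2·0.027344+1/4·3.547852≈0.873291
n=3: y≈0.873291, sp=1, e=sp−y≈0.126709; I≈2.536865, D=e−e_prev≈-0.845947; u=0·0.126709+5/4·2.536865+1·(-0.845947)≈2.325134; next y=-1/2·0.873291+1/4·2.325134≈0.144638
n=4: y≈0.144638, sp=1, e=sp−y≈0.855362; I≈3.392227, D=e−e_prev≈0.728653; u=0·0.855362+5/4·3.392227+1·0.728653≈4.968937; next y=-1/2·0.144638+1/4·4.968937≈1.169915
n=5: y≈1.169915, sp=1, e=sp−y≈-0.169915; I≈3.222312, D=e−e_prev≈-1.025277; u=0·(-0.169915)+5/4·3.222312+1·(-1.025277)≈3.002613; next y=-1/2·1.169915+1/4·3.002613≈0.165696
n=6: y≈0.165696, sp=1, e=sp−y≈0.834304; I≈4.056616, D=e−e_prev≈1.004220; u=0·0.834304+5/4·4.056616+1·1.004220≈6.074990; next y=-1/2·0.165696+1/4·6.074990≈1.435900
n=7: y≈1.435900, sp=1, e=sp−y≈-0.435900; I≈3.620717, D=e−e_prev≈-1.270204; u=0·(-0.435900)+5/4·3.620717+1·(-1.270204)≈3.255692; next y=-1/2·1.435900+1/4·3.255692≈0.095973
n=8: y≈0.095973, sp=1, e=sp−y≈0.904027; I≈4.524744, D=e−e_prev≈1.339927; u=0·0.904027+5/4·4.524744+1·1.339927≈6.995856; next y=-1/2·0.095973+1/4·6.995856≈1.700977
n=9: y≈1.700977, sp=1, e=sp−y≈-0.700977; I≈3.823766, D=e−e_prev≈-1.605004; u=0·(-0.700977)+5/4·3.823766+1·(-1.605004)≈3.174703; next y=-1/2·1.700977+1/4·3.174703≈-0.056813
n=10: y≈-0.056813, sp=1, e=sp−y≈1.056813; I≈4.880579, D=e−e_prev≈1.757790; u=0·1.056813+5/4·4.880579+1·1.757790≈7.858514; next y=-1/2·(-0.056813)+1/4·7.858514≈1.993035
n=11: y≈1.993035, sp=1, e=sp−y≈-0.993035; I≈3.887544, D=e−e_prev≈-2.049848; u=0·(-0.993035)+5/4·3.887544+1·(-2.049848)≈2.809582; next y=-1/2·1.993035+1/4·2.809582≈-0.294122
n=12: y≈-0.294122, sp=1, e=sp−y≈1.294122; I≈5.181666, D=e−e_prev≈2.287157; u=0·1.294122+5/4·5.181666+1·2.287157≈8.764240; next y=-1/2·(-0.294122)+1/4·8.764240≈2.338121
n=13: y≈2.338121, sp=1, e=sp−y≈-1.338121; I≈3.843545, D=e−e_prev≈-2.632243; u=0·(-1.338121)+5/4·3.843545+1·(-2.632243)≈2.172189; next y=-1/2·2.338121+1/4·2.172189≈-0.626013
n=14: y≈-0.626013, sp=1, e=sp−y≈1.626013; I≈5.469558, D=e−e_prev≈2.964134; u=0·1.626013+5/4·5.469558+1·2.964134≈9.801082; next y=-1/2·(-0.626013)+1/4·9.801082≈2.763277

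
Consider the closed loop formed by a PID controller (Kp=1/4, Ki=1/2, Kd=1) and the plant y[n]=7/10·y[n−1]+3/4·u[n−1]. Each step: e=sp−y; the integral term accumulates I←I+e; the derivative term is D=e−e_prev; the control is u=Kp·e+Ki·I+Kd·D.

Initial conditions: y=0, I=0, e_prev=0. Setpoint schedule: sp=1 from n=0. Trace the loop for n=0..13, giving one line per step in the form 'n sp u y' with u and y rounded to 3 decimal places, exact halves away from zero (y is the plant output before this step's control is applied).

(exact arithmetic carried between steps; '≈' marks a value shown rounded to 6 d.p. or computed from one; I and e_prev carry over from the previous line; the table rounds u and y to 3 d.p., halves away from zero)
n=0: y=0, sp=1, e=sp−y=1; I=1, D=e−e_prev=1; u=1/4·1+1/2·1+1·1=1.75; next y=7/10·0+3/4·1.75=1.3125
n=1: y=1.3125, sp=1, e=sp−y=-0.3125; I=0.6875, D=e−e_prev=-1.3125; u=1/4·(-0.3125)+1/2·0.6875+1·(-1.3125)=-1.046875; next y=7/10·1.3125+3/4·(-1.046875)≈0.133594
n=2: y≈0.133594, sp=1, e=sp−y≈0.866406; I≈1.553906, D=e−e_prev≈1.178906; u=1/4·0.866406+1/2·1.553906+1·1.178906≈2.172461; next y=7/10·0.133594+3/4·2.172461≈1.722861
n=3: y≈1.722861, sp=1, e=sp−y≈-0.722861; I≈0.831045, D=e−e_prev≈-1.589268; u=1/4·(-0.722861)+1/2·0.831045+1·(-1.589268)≈-1.354460; next y=7/10·1.722861+3/4·(-1.354460)≈0.190158
n=4: y≈0.190158, sp=1, e=sp−y≈0.809842; I≈1.640887, D=e−e_prev≈1.532704; u=1/4·0.809842+1/2·1.640887+1·1.532704≈2.555608; next y=7/10·0.190158+3/4·2.555608≈2.049816
n=5: y≈2.049816, sp=1, e=sp−y≈-1.049816; I≈0.591071, D=e−e_prev≈-1.859659; u=1/4·(-1.049816)+1/2·0.591071+1·(-1.859659)≈-1.826577; next y=7/10·2.049816+3/4·(-1.826577)≈0.064938
n=6: y≈0.064938, sp=1, e=sp−y≈0.935062; I≈1.526133, D=e−e_prev≈1.984878; u=1/4·0.935062+1/2·1.526133+1·1.984878≈2.981710; next y=7/10·0.064938+3/4·2.981710≈2.281739
n=7: y≈2.281739, sp=1, e=sp−y≈-1.281739; I≈0.244393, D=e−e_prev≈-2.216801; u=1/4·(-1.281739)+1/2·0.244393+1·(-2.216801)≈-2.415039; next y=7/10·2.281739+3/4·(-2.415039)≈-0.214062
n=8: y≈-0.214062, sp=1, e=sp−y≈1.214062; I≈1.458455, D=e−e_prev≈2.495801; u=1/4·1.214062+1/2·1.458455+1·2.495801≈3.528544; next y=7/10·(-0.214062)+3/4·3.528544≈2.496565
n=9: y≈2.496565, sp=1, e=sp−y≈-1.496565; I≈-0.038109, D=e−e_prev≈-2.710626; u=1/4·(-1.496565)+1/2·(-0.038109)+1·(-2.710626)≈-3.103822; next y=7/10·2.496565+3/4·(-3.103822)≈-0.580271
n=10: y≈-0.580271, sp=1, e=sp−y≈1.580271; I≈1.542162, D=e−e_prev≈3.076836; u=1/4·1.580271+1/2·1.542162+1·3.076836≈4.242985; next y=7/10·(-0.580271)+3/4·4.242985≈2.776049
n=11: y≈2.776049, sp=1, e=sp−y≈-1.776049; I≈-0.233887, D=e−e_prev≈-3.356320; u=1/4·(-1.776049)+1/2·(-0.233887)+1·(-3.356320)≈-3.917276; next y=7/10·2.776049+3/4·(-3.917276)≈-0.994723
n=12: y≈-0.994723, sp=1, e=sp−y≈1.994723; I≈1.760836, D=e−e_prev≈3.770771; u=1/4·1.994723+1/2·1.760836+1·3.770771≈5.149870; next y=7/10·(-0.994723)+3/4·5.149870≈3.166097
n=13: y≈3.166097, sp=1, e=sp−y≈-2.166097; I≈-0.405261, D=e−e_prev≈-4.160819; u=1/4·(-2.166097)+1/2·(-0.405261)+1·(-4.160819)≈-4.904974; next y=7/10·3.166097+3/4·(-4.904974)≈-1.462463

0 1 1.750 0.000
1 1 -1.047 1.313
2 1 2.172 0.134
3 1 -1.354 1.723
4 1 2.556 0.190
5 1 -1.827 2.050
6 1 2.982 0.065
7 1 -2.415 2.282
8 1 3.529 -0.214
9 1 -3.104 2.497
10 1 4.243 -0.580
11 1 -3.917 2.776
12 1 5.150 -0.995
13 1 -4.905 3.166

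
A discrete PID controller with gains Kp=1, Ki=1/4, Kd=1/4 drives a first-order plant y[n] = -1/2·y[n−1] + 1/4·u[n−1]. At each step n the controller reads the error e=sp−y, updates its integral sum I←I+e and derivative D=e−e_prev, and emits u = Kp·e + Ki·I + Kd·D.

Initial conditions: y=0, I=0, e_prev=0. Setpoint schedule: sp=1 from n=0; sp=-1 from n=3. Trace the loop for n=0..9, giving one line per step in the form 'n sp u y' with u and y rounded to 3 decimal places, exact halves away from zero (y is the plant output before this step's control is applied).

0 1 1.500 0.000
1 1 0.938 0.375
2 1 1.680 0.047
3 -1 -1.688 0.396
4 -1 0.075 -0.620
5 -1 -1.698 0.329
6 -1 -0.416 -0.589
7 -1 -1.917 0.190
8 -1 -0.873 -0.575
9 -1 -2.136 0.069

(exact arithmetic carried between steps; '≈' marks a value shown rounded to 6 d.p. or computed from one; I and e_prev carry over from the previous line; the table rounds u and y to 3 d.p., halves away from zero)
n=0: y=0, sp=1, e=sp−y=1; I=1, D=e−e_prev=1; u=1·1+1/4·1+1/4·1=1.5; next y=-1/2·0+1/4·1.5=0.375
n=1: y=0.375, sp=1, e=sp−y=0.625; I=1.625, D=e−e_prev=-0.375; u=1·0.625+1/4·1.625+1/4·(-0.375)=0.9375; next y=-1/2·0.375+1/4·0.9375=0.046875
n=2: y=0.046875, sp=1, e=sp−y=0.953125; I=2.578125, D=e−e_prev=0.328125; u=1·0.953125+1/4·2.578125+1/4·0.328125≈1.679688; next y=-1/2·0.046875+1/4·1.679688≈0.396484
n=3: y≈0.396484, sp=-1, e=sp−y≈-1.396484; I≈1.181641, D=e−e_prev≈-2.349609; u=1·(-1.396484)+1/4·1.181641+1/4·(-2.349609)≈-1.688477; next y=-1/2·0.396484+1/4·(-1.688477)≈-0.620361
n=4: y≈-0.620361, sp=-1, e=sp−y≈-0.379639; I≈0.802002, D=e−e_prev≈1.016846; u=1·(-0.379639)+1/4·0.802002+1/4·1.016846≈0.075073; next y=-1/2·(-0.620361)+1/4·0.075073≈0.328949
n=5: y≈0.328949, sp=-1, e=sp−y≈-1.328949; I≈-0.526947, D=e−e_prev≈-0.949310; u=1·(-1.328949)+1/4·(-0.526947)+1/4·(-0.949310)≈-1.698013; next y=-1/2·0.328949+1/4·(-1.698013)≈-0.588978
n=6: y≈-0.588978, sp=-1, e=sp−y≈-0.411022; I≈-0.937969, D=e−e_prev≈0.917927; u=1·(-0.411022)+1/4·(-0.937969)+1/4·0.917927≈-0.416033; next y=-1/2·(-0.588978)+1/4·(-0.416033)≈0.190481
n=7: y≈0.190481, sp=-1, e=sp−y≈-1.190481; I≈-2.128450, D=e−e_prev≈-0.779459; u=1·(-1.190481)+1/4·(-2.128450)+1/4·(-0.779459)≈-1.917458; next y=-1/2·0.190481+1/4·(-1.917458)≈-0.574605
n=8: y≈-0.574605, sp=-1, e=sp−y≈-0.425395; I≈-2.553845, D=e−e_prev≈0.765086; u=1·(-0.425395)+1/4·(-2.553845)+1/4·0.765086≈-0.872585; next y=-1/2·(-0.574605)+1/4·(-0.872585)≈0.069156
n=9: y≈0.069156, sp=-1, e=sp−y≈-1.069156; I≈-3.623001, D=e−e_prev≈-0.643761; u=1·(-1.069156)+1/4·(-3.623001)+1/4·(-0.643761)≈-2.135847; next y=-1/2·0.069156+1/4·(-2.135847)≈-0.568540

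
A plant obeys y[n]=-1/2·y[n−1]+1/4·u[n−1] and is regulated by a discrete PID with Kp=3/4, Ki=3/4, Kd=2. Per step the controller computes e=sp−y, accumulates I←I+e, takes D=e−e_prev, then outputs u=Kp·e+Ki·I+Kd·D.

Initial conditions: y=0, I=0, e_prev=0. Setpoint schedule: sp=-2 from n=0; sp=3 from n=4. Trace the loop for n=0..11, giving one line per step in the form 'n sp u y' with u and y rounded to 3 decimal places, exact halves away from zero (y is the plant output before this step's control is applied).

(exact arithmetic carried between steps; '≈' marks a value shown rounded to 6 d.p. or computed from one; I and e_prev carry over from the previous line; the table rounds u and y to 3 d.p., halves away from zero)
n=0: y=0, sp=-2, e=sp−y=-2; I=-2, D=e−e_prev=-2; u=3/4·(-2)+3/4·(-2)+2·(-2)=-7; next y=-1/2·0+1/4·(-7)=-1.75
n=1: y=-1.75, sp=-2, e=sp−y=-0.25; I=-2.25, D=e−e_prev=1.75; u=3/4·(-0.25)+3/4·(-2.25)+2·1.75=1.625; next y=-1/2·(-1.75)+1/4·1.625=1.28125
n=2: y=1.28125, sp=-2, e=sp−y=-3.28125; I=-5.53125, D=e−e_prev=-3.03125; u=3/4·(-3.28125)+3/4·(-5.53125)+2·(-3.03125)=-12.671875; next y=-1/2·1.28125+1/4·(-12.671875)≈-3.808594
n=3: y≈-3.808594, sp=-2, e=sp−y≈1.808594; I≈-3.722656, D=e−e_prev≈5.089844; u=3/4·1.808594+3/4·(-3.722656)+2·5.089844≈8.744141; next y=-1/2·(-3.808594)+1/4·8.744141≈4.090332
n=4: y≈4.090332, sp=3, e=sp−y≈-1.090332; I≈-4.812988, D=e−e_prev≈-2.898926; u=3/4·(-1.090332)+3/4·(-4.812988)+2·(-2.898926)≈-10.225342; next y=-1/2·4.090332+1/4·(-10.225342)≈-4.601501
n=5: y≈-4.601501, sp=3, e=sp−y≈7.601501; I≈2.788513, D=e−e_prev≈8.691833; u=3/4·7.601501+3/4·2.788513+2·8.691833≈25.176178; next y=-1/2·(-4.601501)+1/4·25.176178≈8.594795
n=6: y≈8.594795, sp=3, e=sp−y≈-5.594795; I≈-2.806282, D=e−e_prev≈-13.196297; u=3/4·(-5.594795)+3/4·(-2.806282)+2·(-13.196297)≈-32.693401; next y=-1/2·8.594795+1/4·(-32.693401)≈-12.470748
n=7: y≈-12.470748, sp=3, e=sp−y≈15.470748; I≈12.664466, D=e−e_prev≈21.065543; u=3/4·15.470748+3/4·12.664466+2·21.065543≈63.232497; next y=-1/2·(-12.470748)+1/4·63.232497≈22.043498
n=8: y≈22.043498, sp=3, e=sp−y≈-19.043498; I≈-6.379032, D=e−e_prev≈-34.514246; u=3/4·(-19.043498)+3/4·(-6.379032)+2·(-34.514246)≈-88.095390; next y=-1/2·22.043498+1/4·(-88.095390)≈-33.045597
n=9: y≈-33.045597, sp=3, e=sp−y≈36.045597; I≈29.666564, D=e−e_prev≈55.089095; u=3/4·36.045597+3/4·29.666564+2·55.089095≈159.462310; next y=-1/2·(-33.045597)+1/4·159.462310≈56.388376
n=10: y≈56.388376, sp=3, e=sp−y≈-53.388376; I≈-23.721812, D=e−e_prev≈-89.433972; u=3/4·(-53.388376)+3/4·(-23.721812)+2·(-89.433972)≈-236.700585; next y=-1/2·56.388376+1/4·(-236.700585)≈-87.369334
n=11: y≈-87.369334, sp=3, e=sp−y≈90.369334; I≈66.647523, D=e−e_prev≈143.757710; u=3/4·90.369334+3/4·66.647523+2·143.757710≈405.278063; next y=-1/2·(-87.369334)+1/4·405.278063≈145.004183

0 -2 -7.000 0.000
1 -2 1.625 -1.750
2 -2 -12.672 1.281
3 -2 8.744 -3.809
4 3 -10.225 4.090
5 3 25.176 -4.602
6 3 -32.693 8.595
7 3 63.232 -12.471
8 3 -88.095 22.043
9 3 159.462 -33.046
10 3 -236.701 56.388
11 3 405.278 -87.369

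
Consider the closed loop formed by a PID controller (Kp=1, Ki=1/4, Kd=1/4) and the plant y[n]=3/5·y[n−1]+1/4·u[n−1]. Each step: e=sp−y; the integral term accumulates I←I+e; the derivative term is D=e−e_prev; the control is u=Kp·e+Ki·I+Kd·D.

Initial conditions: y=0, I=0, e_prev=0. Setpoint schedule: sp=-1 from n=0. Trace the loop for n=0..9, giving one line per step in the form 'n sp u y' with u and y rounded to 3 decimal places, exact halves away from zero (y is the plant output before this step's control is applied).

(exact arithmetic carried between steps; '≈' marks a value shown rounded to 6 d.p. or computed from one; I and e_prev carry over from the previous line; the table rounds u and y to 3 d.p., halves away from zero)
n=0: y=0, sp=-1, e=sp−y=-1; I=-1, D=e−e_prev=-1; u=1·(-1)+1/4·(-1)+1/4·(-1)=-1.5; next y=3/5·0+1/4·(-1.5)=-0.375
n=1: y=-0.375, sp=-1, e=sp−y=-0.625; I=-1.625, D=e−e_prev=0.375; u=1·(-0.625)+1/4·(-1.625)+1/4·0.375=-0.9375; next y=3/5·(-0.375)+1/4·(-0.9375)=-0.459375
n=2: y=-0.459375, sp=-1, e=sp−y=-0.540625; I=-2.165625, D=e−e_prev=0.084375; u=1·(-0.540625)+1/4·(-2.165625)+1/4·0.084375≈-1.060938; next y=3/5·(-0.459375)+1/4·(-1.060938)≈-0.540859
n=3: y≈-0.540859, sp=-1, e=sp−y≈-0.459141; I≈-2.624766, D=e−e_prev≈0.081484; u=1·(-0.459141)+1/4·(-2.624766)+1/4·0.081484≈-1.094961; next y=3/5·(-0.540859)+1/4·(-1.094961)≈-0.598256
n=4: y≈-0.598256, sp=-1, e=sp−y≈-0.401744; I≈-3.026510, D=e−e_prev≈0.057396; u=1·(-0.401744)+1/4·(-3.026510)+1/4·0.057396≈-1.144022; next y=3/5·(-0.598256)+1/4·(-1.144022)≈-0.644959
n=5: y≈-0.644959, sp=-1, e=sp−y≈-0.355041; I≈-3.381551, D=e−e_prev≈0.046703; u=1·(-0.355041)+1/4·(-3.381551)+1/4·0.046703≈-1.188753; next y=3/5·(-0.644959)+1/4·(-1.188753)≈-0.684164
n=6: y≈-0.684164, sp=-1, e=sp−y≈-0.315836; I≈-3.697387, D=e−e_prev≈0.039205; u=1·(-0.315836)+1/4·(-3.697387)+1/4·0.039205≈-1.230382; next y=3/5·(-0.684164)+1/4·(-1.230382)≈-0.718094
n=7: y≈-0.718094, sp=-1, e=sp−y≈-0.281906; I≈-3.979293, D=e−e_prev≈0.033930; u=1·(-0.281906)+1/4·(-3.979293)+1/4·0.033930≈-1.268247; next y=3/5·(-0.718094)+1/4·(-1.268247)≈-0.747918
n=8: y≈-0.747918, sp=-1, e=sp−y≈-0.252082; I≈-4.231375, D=e−e_prev≈0.029824; u=1·(-0.252082)+1/4·(-4.231375)+1/4·0.029824≈-1.302470; next y=3/5·(-0.747918)+1/4·(-1.302470)≈-0.774368
n=9: y≈-0.774368, sp=-1, e=sp−y≈-0.225632; I≈-4.457007, D=e−e_prev≈0.026450; u=1·(-0.225632)+1/4·(-4.457007)+1/4·0.026450≈-1.333271; next y=3/5·(-0.774368)+1/4·(-1.333271)≈-0.797939

0 -1 -1.500 0.000
1 -1 -0.938 -0.375
2 -1 -1.061 -0.459
3 -1 -1.095 -0.541
4 -1 -1.144 -0.598
5 -1 -1.189 -0.645
6 -1 -1.230 -0.684
7 -1 -1.268 -0.718
8 -1 -1.302 -0.748
9 -1 -1.333 -0.774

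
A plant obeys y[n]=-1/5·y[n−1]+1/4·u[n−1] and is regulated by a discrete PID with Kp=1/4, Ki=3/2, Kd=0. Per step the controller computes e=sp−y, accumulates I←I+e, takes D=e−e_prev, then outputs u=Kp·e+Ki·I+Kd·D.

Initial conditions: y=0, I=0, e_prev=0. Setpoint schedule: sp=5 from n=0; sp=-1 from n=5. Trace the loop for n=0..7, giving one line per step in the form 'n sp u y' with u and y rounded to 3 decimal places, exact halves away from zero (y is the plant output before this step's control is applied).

0 5 8.750 0.000
1 5 12.422 2.188
2 5 15.800 2.668
3 5 17.988 3.416
4 5 19.668 3.814
5 -1 10.352 4.154
6 -1 6.815 1.757
7 -1 3.388 1.352

(exact arithmetic carried between steps; '≈' marks a value shown rounded to 6 d.p. or computed from one; I and e_prev carry over from the previous line; the table rounds u and y to 3 d.p., halves away from zero)
n=0: y=0, sp=5, e=sp−y=5; I=5, D=e−e_prev=5; u=1/4·5+3/2·5+0·5=8.75; next y=-1/5·0+1/4·8.75=2.1875
n=1: y=2.1875, sp=5, e=sp−y=2.8125; I=7.8125, D=e−e_prev=-2.1875; u=1/4·2.8125+3/2·7.8125+0·(-2.1875)=12.421875; next y=-1/5·2.1875+1/4·12.421875≈2.667969
n=2: y≈2.667969, sp=5, e=sp−y≈2.332031; I≈10.144531, D=e−e_prev≈-0.480469; u=1/4·2.332031+3/2·10.144531+0·(-0.480469)≈15.799805; next y=-1/5·2.667969+1/4·15.799805≈3.416357
n=3: y≈3.416357, sp=5, e=sp−y≈1.583643; I≈11.728174, D=e−e_prev≈-0.748389; u=1/4·1.583643+3/2·11.728174+0·(-0.748389)≈17.988171; next y=-1/5·3.416357+1/4·17.988171≈3.813771
n=4: y≈3.813771, sp=5, e=sp−y≈1.186229; I≈12.914402, D=e−e_prev≈-0.397414; u=1/4·1.186229+3/2·12.914402+0·(-0.397414)≈19.668161; next y=-1/5·3.813771+1/4·19.668161≈4.154286
n=5: y≈4.154286, sp=-1, e=sp−y≈-5.154286; I≈7.760117, D=e−e_prev≈-6.340515; u=1/4·(-5.154286)+3/2·7.760117+0·(-6.340515)≈10.351603; next y=-1/5·4.154286+1/4·10.351603≈1.757044
n=6: y≈1.757044, sp=-1, e=sp−y≈-2.757044; I≈5.003073, D=e−e_prev≈2.397242; u=1/4·(-2.757044)+3/2·5.003073+0·2.397242≈6.815348; next y=-1/5·1.757044+1/4·6.815348≈1.352428
n=7: y≈1.352428, sp=-1, e=sp−y≈-2.352428; I≈2.650645, D=e−e_prev≈0.404615; u=1/4·(-2.352428)+3/2·2.650645+0·0.404615≈3.387860; next y=-1/5·1.352428+1/4·3.387860≈0.576479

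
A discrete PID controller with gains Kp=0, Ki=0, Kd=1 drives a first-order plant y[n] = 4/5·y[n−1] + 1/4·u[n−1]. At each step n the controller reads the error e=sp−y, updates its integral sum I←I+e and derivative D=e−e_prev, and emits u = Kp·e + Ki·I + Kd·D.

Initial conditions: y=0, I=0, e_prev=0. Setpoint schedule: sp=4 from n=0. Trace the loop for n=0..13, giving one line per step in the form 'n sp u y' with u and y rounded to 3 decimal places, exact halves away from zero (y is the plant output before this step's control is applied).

(exact arithmetic carried between steps; '≈' marks a value shown rounded to 6 d.p. or computed from one; I and e_prev carry over from the previous line; the table rounds u and y to 3 d.p., halves away from zero)
n=0: y=0, sp=4, e=sp−y=4; I=4, D=e−e_prev=4; u=0·4+0·4+1·4=4; next y=4/5·0+1/4·4=1
n=1: y=1, sp=4, e=sp−y=3; I=7, D=e−e_prev=-1; u=0·3+0·7+1·(-1)=-1; next y=4/5·1+1/4·(-1)=0.55
n=2: y=0.55, sp=4, e=sp−y=3.45; I=10.45, D=e−e_prev=0.45; u=0·3.45+0·10.45+1·0.45=0.45; next y=4/5·0.55+1/4·0.45=0.5525
n=3: y=0.5525, sp=4, e=sp−y=3.4475; I=13.8975, D=e−e_prev=-0.0025; u=0·3.4475+0·13.8975+1·(-0.0025)=-0.0025; next y=4/5·0.5525+1/4·(-0.0025)=0.441375
n=4: y=0.441375, sp=4, e=sp−y=3.558625; I=17.456125, D=e−e_prev=0.111125; u=0·3.558625+0·17.456125+1·0.111125=0.111125; next y=4/5·0.441375+1/4·0.111125≈0.380881
n=5: y≈0.380881, sp=4, e=sp−y≈3.619119; I≈21.075244, D=e−e_prev≈0.060494; u=0·3.619119+0·21.075244+1·0.060494≈0.060494; next y=4/5·0.380881+1/4·0.060494≈0.319828
n=6: y≈0.319828, sp=4, e=sp−y≈3.680172; I≈24.755415, D=e−e_prev≈0.061053; u=0·3.680172+0·24.755415+1·0.061053≈0.061053; next y=4/5·0.319828+1/4·0.061053≈0.271126
n=7: y≈0.271126, sp=4, e=sp−y≈3.728874; I≈28.484289, D=e−e_prev≈0.048702; u=0·3.728874+0·28.484289+1·0.048702≈0.048702; next y=4/5·0.271126+1/4·0.048702≈0.229076
n=8: y≈0.229076, sp=4, e=sp−y≈3.770924; I≈32.255213, D=e−e_prev≈0.042050; u=0·3.770924+0·32.255213+1·0.042050≈0.042050; next y=4/5·0.229076+1/4·0.042050≈0.193773
n=9: y≈0.193773, sp=4, e=sp−y≈3.806227; I≈36.061439, D=e−e_prev≈0.035303; u=0·3.806227+0·36.061439+1·0.035303≈0.035303; next y=4/5·0.193773+1/4·0.035303≈0.163845
n=10: y≈0.163845, sp=4, e=sp−y≈3.836155; I≈39.897595, D=e−e_prev≈0.029929; u=0·3.836155+0·39.897595+1·0.029929≈0.029929; next y=4/5·0.163845+1/4·0.029929≈0.138558
n=11: y≈0.138558, sp=4, e=sp−y≈3.861442; I≈43.759037, D=e−e_prev≈0.025287; u=0·3.861442+0·43.759037+1·0.025287≈0.025287; next y=4/5·0.138558+1/4·0.025287≈0.117168
n=12: y≈0.117168, sp=4, e=sp−y≈3.882832; I≈47.641869, D=e−e_prev≈0.021390; u=0·3.882832+0·47.641869+1·0.021390≈0.021390; next y=4/5·0.117168+1/4·0.021390≈0.099082
n=13: y≈0.099082, sp=4, e=sp−y≈3.900918; I≈51.542787, D=e−e_prev≈0.018086; u=0·3.900918+0·51.542787+1·0.018086≈0.018086; next y=4/5·0.099082+1/4·0.018086≈0.083787

0 4 4.000 0.000
1 4 -1.000 1.000
2 4 0.450 0.550
3 4 -0.003 0.553
4 4 0.111 0.441
5 4 0.060 0.381
6 4 0.061 0.320
7 4 0.049 0.271
8 4 0.042 0.229
9 4 0.035 0.194
10 4 0.030 0.164
11 4 0.025 0.139
12 4 0.021 0.117
13 4 0.018 0.099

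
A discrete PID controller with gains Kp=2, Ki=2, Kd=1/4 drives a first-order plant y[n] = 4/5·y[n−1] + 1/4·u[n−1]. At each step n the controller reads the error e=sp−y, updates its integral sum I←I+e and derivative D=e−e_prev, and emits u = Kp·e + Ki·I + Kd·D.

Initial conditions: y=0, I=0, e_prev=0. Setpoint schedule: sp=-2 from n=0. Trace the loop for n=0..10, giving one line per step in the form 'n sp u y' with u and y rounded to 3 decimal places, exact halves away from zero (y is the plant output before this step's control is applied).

(exact arithmetic carried between steps; '≈' marks a value shown rounded to 6 d.p. or computed from one; I and e_prev carry over from the previous line; the table rounds u and y to 3 d.p., halves away from zero)
n=0: y=0, sp=-2, e=sp−y=-2; I=-2, D=e−e_prev=-2; u=2·(-2)+2·(-2)+1/4·(-2)=-8.5; next y=4/5·0+1/4·(-8.5)=-2.125
n=1: y=-2.125, sp=-2, e=sp−y=0.125; I=-1.875, D=e−e_prev=2.125; u=2·0.125+2·(-1.875)+1/4·2.125=-2.96875; next y=4/5·(-2.125)+1/4·(-2.96875)≈-2.442188
n=2: y≈-2.442188, sp=-2, e=sp−y≈0.442188; I≈-1.432813, D=e−e_prev≈0.317188; u=2·0.442188+2·(-1.432813)+1/4·0.317188≈-1.901953; next y=4/5·(-2.442188)+1/4·(-1.901953)≈-2.429238
n=3: y≈-2.429238, sp=-2, e=sp−y≈0.429238; I≈-1.003574, D=e−e_prev≈-0.012949; u=2·0.429238+2·(-1.003574)+1/4·(-0.012949)≈-1.151909; next y=4/5·(-2.429238)+1/4·(-1.151909)≈-2.231368
n=4: y≈-2.231368, sp=-2, e=sp−y≈0.231368; I≈-0.772206, D=e−e_prev≈-0.197870; u=2·0.231368+2·(-0.772206)+1/4·(-0.197870)≈-1.131144; next y=4/5·(-2.231368)+1/4·(-1.131144)≈-2.067880
n=5: y≈-2.067880, sp=-2, e=sp−y≈0.067880; I≈-0.704326, D=e−e_prev≈-0.163487; u=2·0.067880+2·(-0.704326)+1/4·(-0.163487)≈-1.313763; next y=4/5·(-2.067880)+1/4·(-1.313763)≈-1.982745
n=6: y≈-1.982745, sp=-2, e=sp−y≈-0.017255; I≈-0.721581, D=e−e_prev≈-0.085135; u=2·(-0.017255)+2·(-0.721581)+1/4·(-0.085135)≈-1.498955; next y=4/5·(-1.982745)+1/4·(-1.498955)≈-1.960935
n=7: y≈-1.960935, sp=-2, e=sp−y≈-0.039065; I≈-0.760646, D=e−e_prev≈-0.021810; u=2·(-0.039065)+2·(-0.760646)+1/4·(-0.021810)≈-1.604875; next y=4/5·(-1.960935)+1/4·(-1.604875)≈-1.969967
n=8: y≈-1.969967, sp=-2, e=sp−y≈-0.030033; I≈-0.790679, D=e−e_prev≈0.009032; u=2·(-0.030033)+2·(-0.790679)+1/4·0.009032≈-1.639168; next y=4/5·(-1.969967)+1/4·(-1.639168)≈-1.985765
n=9: y≈-1.985765, sp=-2, e=sp−y≈-0.014235; I≈-0.804914, D=e−e_prev≈0.015799; u=2·(-0.014235)+2·(-0.804914)+1/4·0.015799≈-1.634348; next y=4/5·(-1.985765)+1/4·(-1.634348)≈-1.997199
n=10: y≈-1.997199, sp=-2, e=sp−y≈-0.002801; I≈-0.807715, D=e−e_prev≈0.011434; u=2·(-0.002801)+2·(-0.807715)+1/4·0.011434≈-1.618173; next y=4/5·(-1.997199)+1/4·(-1.618173)≈-2.002303

0 -2 -8.500 0.000
1 -2 -2.969 -2.125
2 -2 -1.902 -2.442
3 -2 -1.152 -2.429
4 -2 -1.131 -2.231
5 -2 -1.314 -2.068
6 -2 -1.499 -1.983
7 -2 -1.605 -1.961
8 -2 -1.639 -1.970
9 -2 -1.634 -1.986
10 -2 -1.618 -1.997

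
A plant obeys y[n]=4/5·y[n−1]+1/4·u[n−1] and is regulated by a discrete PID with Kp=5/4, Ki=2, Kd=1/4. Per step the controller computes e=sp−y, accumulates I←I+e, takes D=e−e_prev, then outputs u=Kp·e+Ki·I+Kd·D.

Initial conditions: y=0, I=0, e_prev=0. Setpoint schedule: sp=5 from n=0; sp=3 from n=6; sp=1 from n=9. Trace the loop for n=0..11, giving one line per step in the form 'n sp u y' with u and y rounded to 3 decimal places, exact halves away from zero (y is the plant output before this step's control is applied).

0 5 17.500 0.000
1 5 10.938 4.375
2 5 6.773 6.234
3 5 3.207 6.681
4 5 1.827 6.146
5 5 2.104 5.374
6 3 -3.916 4.825
7 3 -0.400 2.881
8 3 1.718 2.205
9 1 -3.821 2.194
10 1 -0.832 0.800
11 1 0.508 0.432

(exact arithmetic carried between steps; '≈' marks a value shown rounded to 6 d.p. or computed from one; I and e_prev carry over from the previous line; the table rounds u and y to 3 d.p., halves away from zero)
n=0: y=0, sp=5, e=sp−y=5; I=5, D=e−e_prev=5; u=5/4·5+2·5+1/4·5=17.5; next y=4/5·0+1/4·17.5=4.375
n=1: y=4.375, sp=5, e=sp−y=0.625; I=5.625, D=e−e_prev=-4.375; u=5/4·0.625+2·5.625+1/4·(-4.375)=10.9375; next y=4/5·4.375+1/4·10.9375=6.234375
n=2: y=6.234375, sp=5, e=sp−y=-1.234375; I=4.390625, D=e−e_prev=-1.859375; u=5/4·(-1.234375)+2·4.390625+1/4·(-1.859375)≈6.773438; next y=4/5·6.234375+1/4·6.773438≈6.680859
n=3: y≈6.680859, sp=5, e=sp−y≈-1.680859; I≈2.709766, D=e−e_prev≈-0.446484; u=5/4·(-1.680859)+2·2.709766+1/4·(-0.446484)≈3.206836; next y=4/5·6.680859+1/4·3.206836≈6.146396
n=4: y≈6.146396, sp=5, e=sp−y≈-1.146396; I≈1.563369, D=e−e_prev≈0.534463; u=5/4·(-1.146396)+2·1.563369+1/4·0.534463≈1.827358; next y=4/5·6.146396+1/4·1.827358≈5.373957
n=5: y≈5.373957, sp=5, e=sp−y≈-0.373957; I≈1.189412, D=e−e_prev≈0.772440; u=5/4·(-0.373957)+2·1.189412+1/4·0.772440≈2.104489; next y=4/5·5.373957+1/4·2.104489≈4.825288
n=6: y≈4.825288, sp=3, e=sp−y≈-1.825288; I≈-0.635875, D=e−e_prev≈-1.451331; u=5/4·(-1.825288)+2·(-0.635875)+1/4·(-1.451331)≈-3.916193; next y=4/5·4.825288+1/4·(-3.916193)≈2.881182
n=7: y≈2.881182, sp=3, e=sp−y≈0.118818; I≈-0.517057, D=e−e_prev≈1.944106; u=5/4·0.118818+2·(-0.517057)+1/4·1.944106≈-0.399565; next y=4/5·2.881182+1/4·(-0.399565)≈2.205054
n=8: y≈2.205054, sp=3, e=sp−y≈0.794946; I≈0.277889, D=e−e_prev≈0.676128; u=5/4·0.794946+2·0.277889+1/4·0.676128≈1.718491; next y=4/5·2.205054+1/4·1.718491≈2.193666
n=9: y≈2.193666, sp=1, e=sp−y≈-1.193666; I≈-0.915778, D=e−e_prev≈-1.988612; u=5/4·(-1.193666)+2·(-0.915778)+1/4·(-1.988612)≈-3.820791; next y=4/5·2.193666+1/4·(-3.820791)≈0.799735
n=10: y≈0.799735, sp=1, e=sp−y≈0.200265; I≈-0.715513, D=e−e_prev≈1.393931; u=5/4·0.200265+2·(-0.715513)+1/4·1.393931≈-0.832212; next y=4/5·0.799735+1/4·(-0.832212)≈0.431735
n=11: y≈0.431735, sp=1, e=sp−y≈0.568265; I≈-0.147248, D=e−e_prev≈0.368000; u=5/4·0.568265+2·(-0.147248)+1/4·0.368000≈0.507835; next y=4/5·0.431735+1/4·0.507835≈0.472347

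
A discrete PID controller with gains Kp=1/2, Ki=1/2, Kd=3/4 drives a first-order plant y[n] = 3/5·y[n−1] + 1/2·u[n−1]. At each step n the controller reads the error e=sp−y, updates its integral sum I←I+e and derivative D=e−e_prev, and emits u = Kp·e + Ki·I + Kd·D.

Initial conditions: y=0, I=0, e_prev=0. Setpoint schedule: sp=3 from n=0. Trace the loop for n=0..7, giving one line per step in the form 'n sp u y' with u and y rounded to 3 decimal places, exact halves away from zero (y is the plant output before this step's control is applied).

(exact arithmetic carried between steps; '≈' marks a value shown rounded to 6 d.p. or computed from one; I and e_prev carry over from the previous line; the table rounds u and y to 3 d.p., halves away from zero)
n=0: y=0, sp=3, e=sp−y=3; I=3, D=e−e_prev=3; u=1/2·3+1/2·3+3/4·3=5.25; next y=3/5·0+1/2·5.25=2.625
n=1: y=2.625, sp=3, e=sp−y=0.375; I=3.375, D=e−e_prev=-2.625; u=1/2·0.375+1/2·3.375+3/4·(-2.625)=-0.09375; next y=3/5·2.625+1/2·(-0.09375)=1.528125
n=2: y=1.528125, sp=3, e=sp−y=1.471875; I=4.846875, D=e−e_prev=1.096875; u=1/2·1.471875+1/2·4.846875+3/4·1.096875≈3.982031; next y=3/5·1.528125+1/2·3.982031≈2.907891
n=3: y≈2.907891, sp=3, e=sp−y≈0.092109; I≈4.938984, D=e−e_prev≈-1.379766; u=1/2·0.092109+1/2·4.938984+3/4·(-1.379766)≈1.480723; next y=3/5·2.907891+1/2·1.480723≈2.485096
n=4: y≈2.485096, sp=3, e=sp−y≈0.514904; I≈5.453889, D=e−e_prev≈0.422795; u=1/2·0.514904+1/2·5.453889+3/4·0.422795≈3.301493; next y=3/5·2.485096+1/2·3.301493≈3.141804
n=5: y≈3.141804, sp=3, e=sp−y≈-0.141804; I≈5.312085, D=e−e_prev≈-0.656708; u=1/2·(-0.141804)+1/2·5.312085+3/4·(-0.656708)≈2.092610; next y=3/5·3.141804+1/2·2.092610≈2.931387
n=6: y≈2.931387, sp=3, e=sp−y≈0.068613; I≈5.380698, D=e−e_prev≈0.210417; u=1/2·0.068613+1/2·5.380698+3/4·0.210417≈2.882468; next y=3/5·2.931387+1/2·2.882468≈3.200066
n=7: y≈3.200066, sp=3, e=sp−y≈-0.200066; I≈5.180632, D=e−e_prev≈-0.268679; u=1/2·(-0.200066)+1/2·5.180632+3/4·(-0.268679)≈2.288773; next y=3/5·3.200066+1/2·2.288773≈3.064426

0 3 5.250 0.000
1 3 -0.094 2.625
2 3 3.982 1.528
3 3 1.481 2.908
4 3 3.301 2.485
5 3 2.093 3.142
6 3 2.882 2.931
7 3 2.289 3.200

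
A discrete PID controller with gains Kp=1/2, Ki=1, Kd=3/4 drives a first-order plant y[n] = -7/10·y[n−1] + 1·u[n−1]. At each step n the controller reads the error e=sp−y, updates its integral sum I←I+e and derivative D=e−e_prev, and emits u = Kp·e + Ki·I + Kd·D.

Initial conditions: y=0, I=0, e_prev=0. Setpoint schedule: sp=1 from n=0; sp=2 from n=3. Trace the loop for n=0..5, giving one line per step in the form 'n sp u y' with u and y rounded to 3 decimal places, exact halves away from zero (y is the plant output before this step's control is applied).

0 1 2.250 0.000
1 1 -2.563 2.250
2 1 12.247 -4.138
3 2 -28.538 15.143
4 2 94.162 -39.138
5 2 -266.977 121.558

(exact arithmetic carried between steps; '≈' marks a value shown rounded to 6 d.p. or computed from one; I and e_prev carry over from the previous line; the table rounds u and y to 3 d.p., halves away from zero)
n=0: y=0, sp=1, e=sp−y=1; I=1, D=e−e_prev=1; u=1/2·1+1·1+3/4·1=2.25; next y=-7/10·0+1·2.25=2.25
n=1: y=2.25, sp=1, e=sp−y=-1.25; I=-0.25, D=e−e_prev=-2.25; u=1/2·(-1.25)+1·(-0.25)+3/4·(-2.25)=-2.5625; next y=-7/10·2.25+1·(-2.5625)=-4.1375
n=2: y=-4.1375, sp=1, e=sp−y=5.1375; I=4.8875, D=e−e_prev=6.3875; u=1/2·5.1375+1·4.8875+3/4·6.3875=12.246875; next y=-7/10·(-4.1375)+1·12.246875=15.143125
n=3: y=15.143125, sp=2, e=sp−y=-13.143125; I=-8.255625, D=e−e_prev=-18.280625; u=1/2·(-13.143125)+1·(-8.255625)+3/4·(-18.280625)≈-28.537656; next y=-7/10·15.143125+1·(-28.537656)≈-39.137844
n=4: y≈-39.137844, sp=2, e=sp−y≈41.137844; I≈32.882219, D=e−e_prev≈54.280969; u=1/2·41.137844+1·32.882219+3/4·54.280969≈94.161867; next y=-7/10·(-39.137844)+1·94.161867≈121.558358
n=5: y≈121.558358, sp=2, e=sp−y≈-119.558358; I≈-86.676139, D=e−e_prev≈-160.696202; u=1/2·(-119.558358)+1·(-86.676139)+3/4·(-160.696202)≈-266.977469; next y=-7/10·121.558358+1·(-266.977469)≈-352.068320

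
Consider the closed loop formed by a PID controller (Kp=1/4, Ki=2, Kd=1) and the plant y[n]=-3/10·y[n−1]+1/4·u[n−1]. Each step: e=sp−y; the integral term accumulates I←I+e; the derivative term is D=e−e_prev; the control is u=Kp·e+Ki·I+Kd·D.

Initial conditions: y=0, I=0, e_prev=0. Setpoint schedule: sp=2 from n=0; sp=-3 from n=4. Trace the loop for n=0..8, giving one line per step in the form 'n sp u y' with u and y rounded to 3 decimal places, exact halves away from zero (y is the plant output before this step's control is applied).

(exact arithmetic carried between steps; '≈' marks a value shown rounded to 6 d.p. or computed from one; I and e_prev carry over from the previous line; the table rounds u and y to 3 d.p., halves away from zero)
n=0: y=0, sp=2, e=sp−y=2; I=2, D=e−e_prev=2; u=1/4·2+2·2+1·2=6.5; next y=-3/10·0+1/4·6.5=1.625
n=1: y=1.625, sp=2, e=sp−y=0.375; I=2.375, D=e−e_prev=-1.625; u=1/4·0.375+2·2.375+1·(-1.625)=3.21875; next y=-3/10·1.625+1/4·3.21875≈0.317188
n=2: y≈0.317188, sp=2, e=sp−y≈1.682813; I≈4.057813, D=e−e_prev≈1.307813; u=1/4·1.682813+2·4.057813+1·1.307813≈9.844141; next y=-3/10·0.317188+1/4·9.844141≈2.365879
n=3: y≈2.365879, sp=2, e=sp−y≈-0.365879; I≈3.691934, D=e−e_prev≈-2.048691; u=1/4·(-0.365879)+2·3.691934+1·(-2.048691)≈5.243706; next y=-3/10·2.365879+1/4·5.243706≈0.601163
n=4: y≈0.601163, sp=-3, e=sp−y≈-3.601163; I≈0.090771, D=e−e_prev≈-3.235284; u=1/4·(-3.601163)+2·0.090771+1·(-3.235284)≈-3.954033; next y=-3/10·0.601163+1/4·(-3.954033)≈-1.168857
n=5: y≈-1.168857, sp=-3, e=sp−y≈-1.831143; I≈-1.740372, D=e−e_prev≈1.770020; u=1/4·(-1.831143)+2·(-1.740372)+1·1.770020≈-2.168510; next y=-3/10·(-1.168857)+1/4·(-2.168510)≈-0.191470
n=6: y≈-0.191470, sp=-3, e=sp−y≈-2.808530; I≈-4.548902, D=e−e_prev≈-0.977387; u=1/4·(-2.808530)+2·(-4.548902)+1·(-0.977387)≈-10.777323; next y=-3/10·(-0.191470)+1/4·(-10.777323)≈-2.636890
n=7: y≈-2.636890, sp=-3, e=sp−y≈-0.363110; I≈-4.912012, D=e−e_prev≈2.445419; u=1/4·(-0.363110)+2·(-4.912012)+1·2.445419≈-7.469383; next y=-3/10·(-2.636890)+1/4·(-7.469383)≈-1.076279
n=8: y≈-1.076279, sp=-3, e=sp−y≈-1.923721; I≈-6.835733, D=e−e_prev≈-1.560611; u=1/4·(-1.923721)+2·(-6.835733)+1·(-1.560611)≈-15.713008; next y=-3/10·(-1.076279)+1/4·(-15.713008)≈-3.605368

0 2 6.500 0.000
1 2 3.219 1.625
2 2 9.844 0.317
3 2 5.244 2.366
4 -3 -3.954 0.601
5 -3 -2.169 -1.169
6 -3 -10.777 -0.191
7 -3 -7.469 -2.637
8 -3 -15.713 -1.076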